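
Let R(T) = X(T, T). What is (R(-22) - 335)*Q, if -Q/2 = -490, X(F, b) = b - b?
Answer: -328300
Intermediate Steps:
X(F, b) = 0
Q = 980 (Q = -2*(-490) = 980)
R(T) = 0
(R(-22) - 335)*Q = (0 - 335)*980 = -335*980 = -328300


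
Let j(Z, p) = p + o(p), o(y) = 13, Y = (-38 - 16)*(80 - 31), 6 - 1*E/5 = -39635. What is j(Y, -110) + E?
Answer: 198108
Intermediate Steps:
E = 198205 (E = 30 - 5*(-39635) = 30 + 198175 = 198205)
Y = -2646 (Y = -54*49 = -2646)
j(Z, p) = 13 + p (j(Z, p) = p + 13 = 13 + p)
j(Y, -110) + E = (13 - 110) + 198205 = -97 + 198205 = 198108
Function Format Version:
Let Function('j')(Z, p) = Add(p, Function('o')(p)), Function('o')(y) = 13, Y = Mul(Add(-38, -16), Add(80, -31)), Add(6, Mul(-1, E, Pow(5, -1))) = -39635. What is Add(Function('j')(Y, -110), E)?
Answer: 198108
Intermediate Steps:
E = 198205 (E = Add(30, Mul(-5, -39635)) = Add(30, 198175) = 198205)
Y = -2646 (Y = Mul(-54, 49) = -2646)
Function('j')(Z, p) = Add(13, p) (Function('j')(Z, p) = Add(p, 13) = Add(13, p))
Add(Function('j')(Y, -110), E) = Add(Add(13, -110), 198205) = Add(-97, 198205) = 198108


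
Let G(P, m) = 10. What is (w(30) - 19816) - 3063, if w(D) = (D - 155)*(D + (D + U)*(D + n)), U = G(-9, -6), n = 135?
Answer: -851629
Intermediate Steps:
U = 10
w(D) = (-155 + D)*(D + (10 + D)*(135 + D)) (w(D) = (D - 155)*(D + (D + 10)*(D + 135)) = (-155 + D)*(D + (10 + D)*(135 + D)))
(w(30) - 19816) - 3063 = ((-209250 + 30³ - 21280*30 - 9*30²) - 19816) - 3063 = ((-209250 + 27000 - 638400 - 9*900) - 19816) - 3063 = ((-209250 + 27000 - 638400 - 8100) - 19816) - 3063 = (-828750 - 19816) - 3063 = -848566 - 3063 = -851629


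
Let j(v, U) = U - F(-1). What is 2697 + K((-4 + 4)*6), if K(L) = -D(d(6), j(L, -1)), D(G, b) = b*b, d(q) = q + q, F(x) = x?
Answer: 2697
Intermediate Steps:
d(q) = 2*q
j(v, U) = 1 + U (j(v, U) = U - 1*(-1) = U + 1 = 1 + U)
D(G, b) = b**2
K(L) = 0 (K(L) = -(1 - 1)**2 = -1*0**2 = -1*0 = 0)
2697 + K((-4 + 4)*6) = 2697 + 0 = 2697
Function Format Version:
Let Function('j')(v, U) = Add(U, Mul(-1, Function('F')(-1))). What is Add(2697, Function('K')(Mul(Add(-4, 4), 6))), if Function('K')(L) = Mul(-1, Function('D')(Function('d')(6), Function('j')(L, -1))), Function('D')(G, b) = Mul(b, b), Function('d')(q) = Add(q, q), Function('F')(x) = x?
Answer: 2697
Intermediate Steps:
Function('d')(q) = Mul(2, q)
Function('j')(v, U) = Add(1, U) (Function('j')(v, U) = Add(U, Mul(-1, -1)) = Add(U, 1) = Add(1, U))
Function('D')(G, b) = Pow(b, 2)
Function('K')(L) = 0 (Function('K')(L) = Mul(-1, Pow(Add(1, -1), 2)) = Mul(-1, Pow(0, 2)) = Mul(-1, 0) = 0)
Add(2697, Function('K')(Mul(Add(-4, 4), 6))) = Add(2697, 0) = 2697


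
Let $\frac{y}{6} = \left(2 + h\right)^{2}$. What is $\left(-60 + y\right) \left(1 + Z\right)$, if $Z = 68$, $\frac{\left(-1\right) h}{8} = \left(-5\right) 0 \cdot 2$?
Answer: $-2484$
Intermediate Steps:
$h = 0$ ($h = - 8 \left(-5\right) 0 \cdot 2 = - 8 \cdot 0 \cdot 2 = \left(-8\right) 0 = 0$)
$y = 24$ ($y = 6 \left(2 + 0\right)^{2} = 6 \cdot 2^{2} = 6 \cdot 4 = 24$)
$\left(-60 + y\right) \left(1 + Z\right) = \left(-60 + 24\right) \left(1 + 68\right) = \left(-36\right) 69 = -2484$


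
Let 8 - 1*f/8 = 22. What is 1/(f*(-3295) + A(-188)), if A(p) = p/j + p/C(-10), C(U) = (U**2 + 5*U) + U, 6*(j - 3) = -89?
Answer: 710/262026343 ≈ 2.7097e-6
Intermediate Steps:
j = -71/6 (j = 3 + (1/6)*(-89) = 3 - 89/6 = -71/6 ≈ -11.833)
f = -112 (f = 64 - 8*22 = 64 - 176 = -112)
C(U) = U**2 + 6*U
A(p) = -169*p/2840 (A(p) = p/(-71/6) + p/((-10*(6 - 10))) = p*(-6/71) + p/((-10*(-4))) = -6*p/71 + p/40 = -169*p/2840)
1/(f*(-3295) + A(-188)) = 1/(-112*(-3295) - 169/2840*(-188)) = 1/(369040 + 7943/710) = 1/(262026343/710) = 710/262026343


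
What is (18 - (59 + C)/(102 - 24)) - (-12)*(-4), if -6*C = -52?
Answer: -7223/234 ≈ -30.868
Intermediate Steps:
C = 26/3 (C = -⅙*(-52) = 26/3 ≈ 8.6667)
(18 - (59 + C)/(102 - 24)) - (-12)*(-4) = (18 - (59 + 26/3)/(102 - 24)) - (-12)*(-4) = (18 - 203/(3*78)) - 1*48 = (18 - 203/(3*78)) - 48 = (18 - 1*203/234) - 48 = (18 - 203/234) - 48 = 4009/234 - 48 = -7223/234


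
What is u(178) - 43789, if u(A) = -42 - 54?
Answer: -43885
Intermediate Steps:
u(A) = -96
u(178) - 43789 = -96 - 43789 = -43885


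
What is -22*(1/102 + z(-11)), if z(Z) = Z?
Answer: 12331/51 ≈ 241.78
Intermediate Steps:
-22*(1/102 + z(-11)) = -22*(1/102 - 11) = -22*(-1121/102) = 12331/51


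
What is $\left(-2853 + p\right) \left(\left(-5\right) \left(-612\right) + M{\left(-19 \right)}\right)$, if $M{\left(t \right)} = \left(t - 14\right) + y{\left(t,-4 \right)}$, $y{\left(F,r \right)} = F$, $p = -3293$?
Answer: $-18487168$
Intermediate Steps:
$M{\left(t \right)} = -14 + 2 t$ ($M{\left(t \right)} = \left(t - 14\right) + t = \left(-14 + t\right) + t = -14 + 2 t$)
$\left(-2853 + p\right) \left(\left(-5\right) \left(-612\right) + M{\left(-19 \right)}\right) = \left(-2853 - 3293\right) \left(\left(-5\right) \left(-612\right) + \left(-14 + 2 \left(-19\right)\right)\right) = - 6146 \left(3060 - 52\right) = \left(-6146\right) 3008 = -18487168$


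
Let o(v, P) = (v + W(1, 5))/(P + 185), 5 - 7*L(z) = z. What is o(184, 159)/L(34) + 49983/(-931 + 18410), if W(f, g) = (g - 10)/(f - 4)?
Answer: 1427740603/523111512 ≈ 2.7293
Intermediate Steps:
W(f, g) = (-10 + g)/(-4 + f)
L(z) = 5/7 - z/7
o(v, P) = (5/3 + v)/(185 + P) (o(v, P) = (v + (-10 + 5)/(-4 + 1))/(P + 185) = (v - 5/(-3))/(185 + P) = (v - 1/3*(-5))/(185 + P) = (v + 5/3)/(185 + P) = (5/3 + v)/(185 + P))
o(184, 159)/L(34) + 49983/(-931 + 18410) = ((5/3 + 184)/(185 + 159))/(5/7 - 1/7*34) + 49983/(-931 + 18410) = ((557/3)/344)/(5/7 - 34/7) + 49983/17479 = ((1/344)*(557/3))/(-29/7) + 49983*(1/17479) = (557/1032)*(-7/29) + 49983/17479 = -3899/29928 + 49983/17479 = 1427740603/523111512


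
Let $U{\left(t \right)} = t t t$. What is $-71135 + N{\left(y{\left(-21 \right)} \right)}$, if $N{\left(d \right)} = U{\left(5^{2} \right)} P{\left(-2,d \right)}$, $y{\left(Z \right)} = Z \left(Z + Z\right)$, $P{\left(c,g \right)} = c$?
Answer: $-102385$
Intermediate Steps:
$U{\left(t \right)} = t^{3}$ ($U{\left(t \right)} = t^{2} t = t^{3}$)
$y{\left(Z \right)} = 2 Z^{2}$ ($y{\left(Z \right)} = Z 2 Z = 2 Z^{2}$)
$N{\left(d \right)} = -31250$ ($N{\left(d \right)} = \left(5^{2}\right)^{3} \left(-2\right) = 25^{3} \left(-2\right) = 15625 \left(-2\right) = -31250$)
$-71135 + N{\left(y{\left(-21 \right)} \right)} = -71135 - 31250 = -102385$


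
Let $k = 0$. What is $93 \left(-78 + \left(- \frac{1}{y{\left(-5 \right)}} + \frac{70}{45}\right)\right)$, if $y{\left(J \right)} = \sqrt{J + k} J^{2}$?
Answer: $- \frac{21328}{3} + \frac{93 i \sqrt{5}}{125} \approx -7109.3 + 1.6636 i$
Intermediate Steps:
$y{\left(J \right)} = J^{\frac{5}{2}}$ ($y{\left(J \right)} = \sqrt{J + 0} J^{2} = \sqrt{J} J^{2} = J^{\frac{5}{2}}$)
$93 \left(-78 + \left(- \frac{1}{y{\left(-5 \right)}} + \frac{70}{45}\right)\right) = 93 \left(-78 + \left(- \frac{1}{\left(-5\right)^{\frac{5}{2}}} + \frac{70}{45}\right)\right) = 93 \left(-78 + \left(- \frac{1}{25 i \sqrt{5}} + 70 \cdot \frac{1}{45}\right)\right) = 93 \left(-78 + \left(- \frac{\left(-1\right) i \sqrt{5}}{125} + \frac{14}{9}\right)\right) = 93 \left(-78 + \left(\frac{i \sqrt{5}}{125} + \frac{14}{9}\right)\right) = 93 \left(-78 + \left(\frac{14}{9} + \frac{i \sqrt{5}}{125}\right)\right) = 93 \left(- \frac{688}{9} + \frac{i \sqrt{5}}{125}\right) = - \frac{21328}{3} + \frac{93 i \sqrt{5}}{125}$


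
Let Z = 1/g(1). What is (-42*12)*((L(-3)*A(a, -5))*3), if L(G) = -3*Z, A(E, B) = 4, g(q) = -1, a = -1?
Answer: -18144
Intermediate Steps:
Z = -1 (Z = 1/(-1) = -1)
L(G) = 3 (L(G) = -3*(-1) = 3)
(-42*12)*((L(-3)*A(a, -5))*3) = (-42*12)*((3*4)*3) = -6048*3 = -504*36 = -18144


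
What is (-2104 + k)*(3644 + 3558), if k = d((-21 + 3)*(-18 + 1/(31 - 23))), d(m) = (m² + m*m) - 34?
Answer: 5902993265/4 ≈ 1.4757e+9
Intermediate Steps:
d(m) = -34 + 2*m² (d(m) = (m² + m²) - 34 = 2*m² - 34 = -34 + 2*m²)
k = 1656097/8 (k = -34 + 2*((-21 + 3)*(-18 + 1/(31 - 23)))² = -34 + 2*(-18*(-18 + 1/8))² = -34 + 2*(-18*(-18 + ⅛))² = -34 + 2*(-18*(-143/8))² = -34 + 2*(1287/4)² = -34 + 2*(1656369/16) = -34 + 1656369/8 = 1656097/8 ≈ 2.0701e+5)
(-2104 + k)*(3644 + 3558) = (-2104 + 1656097/8)*(3644 + 3558) = (1639265/8)*7202 = 5902993265/4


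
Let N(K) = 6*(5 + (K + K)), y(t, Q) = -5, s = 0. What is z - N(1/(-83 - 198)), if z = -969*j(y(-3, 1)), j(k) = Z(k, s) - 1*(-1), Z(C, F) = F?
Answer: -280707/281 ≈ -998.96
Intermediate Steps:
j(k) = 1 (j(k) = 0 - 1*(-1) = 0 + 1 = 1)
N(K) = 30 + 12*K (N(K) = 6*(5 + 2*K) = 30 + 12*K)
z = -969 (z = -969*1 = -969)
z - N(1/(-83 - 198)) = -969 - (30 + 12/(-83 - 198)) = -969 - (30 + 12/(-281)) = -969 - (30 + 12*(-1/281)) = -969 - (30 - 12/281) = -969 - 1*8418/281 = -969 - 8418/281 = -280707/281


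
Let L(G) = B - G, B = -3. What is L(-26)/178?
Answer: 23/178 ≈ 0.12921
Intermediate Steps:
L(G) = -3 - G
L(-26)/178 = (-3 - 1*(-26))/178 = (-3 + 26)*(1/178) = 23*(1/178) = 23/178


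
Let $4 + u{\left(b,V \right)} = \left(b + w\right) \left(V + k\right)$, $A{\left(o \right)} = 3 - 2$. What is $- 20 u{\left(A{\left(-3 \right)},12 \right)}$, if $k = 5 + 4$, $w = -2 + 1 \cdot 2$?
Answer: $-340$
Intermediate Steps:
$w = 0$ ($w = -2 + 2 = 0$)
$k = 9$
$A{\left(o \right)} = 1$
$u{\left(b,V \right)} = -4 + b \left(9 + V\right)$ ($u{\left(b,V \right)} = -4 + \left(b + 0\right) \left(V + 9\right) = -4 + b \left(9 + V\right)$)
$- 20 u{\left(A{\left(-3 \right)},12 \right)} = - 20 \left(-4 + 9 \cdot 1 + 12 \cdot 1\right) = - 20 \left(-4 + 9 + 12\right) = \left(-20\right) 17 = -340$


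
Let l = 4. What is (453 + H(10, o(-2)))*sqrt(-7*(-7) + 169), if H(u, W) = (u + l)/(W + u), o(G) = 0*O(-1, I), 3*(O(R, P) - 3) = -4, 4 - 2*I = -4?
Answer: 2272*sqrt(218)/5 ≈ 6709.1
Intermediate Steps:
I = 4 (I = 2 - 1/2*(-4) = 2 + 2 = 4)
O(R, P) = 5/3 (O(R, P) = 3 + (1/3)*(-4) = 3 - 4/3 = 5/3)
o(G) = 0 (o(G) = 0*(5/3) = 0)
H(u, W) = (4 + u)/(W + u) (H(u, W) = (u + 4)/(W + u) = (4 + u)/(W + u))
(453 + H(10, o(-2)))*sqrt(-7*(-7) + 169) = (453 + (4 + 10)/(0 + 10))*sqrt(-7*(-7) + 169) = (453 + 14/10)*sqrt(49 + 169) = (453 + (1/10)*14)*sqrt(218) = (453 + 7/5)*sqrt(218) = 2272*sqrt(218)/5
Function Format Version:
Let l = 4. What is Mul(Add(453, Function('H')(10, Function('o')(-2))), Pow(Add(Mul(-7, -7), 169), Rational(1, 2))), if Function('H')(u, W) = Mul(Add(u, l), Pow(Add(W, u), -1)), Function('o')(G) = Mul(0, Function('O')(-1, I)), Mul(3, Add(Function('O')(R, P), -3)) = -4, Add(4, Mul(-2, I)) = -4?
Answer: Mul(Rational(2272, 5), Pow(218, Rational(1, 2))) ≈ 6709.1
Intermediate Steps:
I = 4 (I = Add(2, Mul(Rational(-1, 2), -4)) = Add(2, 2) = 4)
Function('O')(R, P) = Rational(5, 3) (Function('O')(R, P) = Add(3, Mul(Rational(1, 3), -4)) = Add(3, Rational(-4, 3)) = Rational(5, 3))
Function('o')(G) = 0 (Function('o')(G) = Mul(0, Rational(5, 3)) = 0)
Function('H')(u, W) = Mul(Pow(Add(W, u), -1), Add(4, u)) (Function('H')(u, W) = Mul(Add(u, 4), Pow(Add(W, u), -1)) = Mul(Add(4, u), Pow(Add(W, u), -1)) = Mul(Pow(Add(W, u), -1), Add(4, u)))
Mul(Add(453, Function('H')(10, Function('o')(-2))), Pow(Add(Mul(-7, -7), 169), Rational(1, 2))) = Mul(Add(453, Mul(Pow(Add(0, 10), -1), Add(4, 10))), Pow(Add(Mul(-7, -7), 169), Rational(1, 2))) = Mul(Add(453, Mul(Pow(10, -1), 14)), Pow(Add(49, 169), Rational(1, 2))) = Mul(Add(453, Mul(Rational(1, 10), 14)), Pow(218, Rational(1, 2))) = Mul(Add(453, Rational(7, 5)), Pow(218, Rational(1, 2))) = Mul(Rational(2272, 5), Pow(218, Rational(1, 2)))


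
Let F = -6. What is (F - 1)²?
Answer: 49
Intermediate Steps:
(F - 1)² = (-6 - 1)² = (-7)² = 49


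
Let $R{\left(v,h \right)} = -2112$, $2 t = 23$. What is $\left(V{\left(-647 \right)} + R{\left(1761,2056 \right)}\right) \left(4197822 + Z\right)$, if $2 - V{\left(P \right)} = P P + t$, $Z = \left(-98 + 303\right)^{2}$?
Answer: $- \frac{3567665896467}{2} \approx -1.7838 \cdot 10^{12}$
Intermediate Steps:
$t = \frac{23}{2}$ ($t = \frac{1}{2} \cdot 23 = \frac{23}{2} \approx 11.5$)
$Z = 42025$ ($Z = 205^{2} = 42025$)
$V{\left(P \right)} = - \frac{19}{2} - P^{2}$ ($V{\left(P \right)} = 2 - \left(P P + \frac{23}{2}\right) = 2 - \left(P^{2} + \frac{23}{2}\right) = 2 - \left(\frac{23}{2} + P^{2}\right) = - \frac{19}{2} - P^{2}$)
$\left(V{\left(-647 \right)} + R{\left(1761,2056 \right)}\right) \left(4197822 + Z\right) = \left(\left(- \frac{19}{2} - \left(-647\right)^{2}\right) - 2112\right) \left(4197822 + 42025\right) = \left(\left(- \frac{19}{2} - 418609\right) - 2112\right) 4239847 = \left(- \frac{837237}{2} - 2112\right) 4239847 = \left(- \frac{841461}{2}\right) 4239847 = - \frac{3567665896467}{2}$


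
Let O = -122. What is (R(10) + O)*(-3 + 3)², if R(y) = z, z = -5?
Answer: 0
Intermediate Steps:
R(y) = -5
(R(10) + O)*(-3 + 3)² = (-5 - 122)*(-3 + 3)² = -127*0² = -127*0 = 0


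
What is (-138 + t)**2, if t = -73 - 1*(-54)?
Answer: 24649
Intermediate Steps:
t = -19 (t = -73 + 54 = -19)
(-138 + t)**2 = (-138 - 19)**2 = (-157)**2 = 24649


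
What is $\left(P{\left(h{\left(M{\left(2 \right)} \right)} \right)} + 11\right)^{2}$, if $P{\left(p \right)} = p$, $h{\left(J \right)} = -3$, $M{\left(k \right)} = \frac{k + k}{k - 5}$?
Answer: $64$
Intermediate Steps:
$M{\left(k \right)} = \frac{2 k}{-5 + k}$
$\left(P{\left(h{\left(M{\left(2 \right)} \right)} \right)} + 11\right)^{2} = \left(-3 + 11\right)^{2} = 8^{2} = 64$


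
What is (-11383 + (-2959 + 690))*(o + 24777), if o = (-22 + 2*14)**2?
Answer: -338747076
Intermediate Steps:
o = 36 (o = (-22 + 28)**2 = 6**2 = 36)
(-11383 + (-2959 + 690))*(o + 24777) = (-11383 + (-2959 + 690))*(36 + 24777) = (-11383 - 2269)*24813 = -13652*24813 = -338747076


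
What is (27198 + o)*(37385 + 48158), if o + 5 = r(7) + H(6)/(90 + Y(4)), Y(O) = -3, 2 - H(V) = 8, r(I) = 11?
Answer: 67486070302/29 ≈ 2.3271e+9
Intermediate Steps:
H(V) = -6 (H(V) = 2 - 1*8 = 2 - 8 = -6)
o = 172/29 (o = -5 + (11 - 6/(90 - 3)) = -5 + (11 - 6/87) = -5 + (11 + (1/87)*(-6)) = -5 + (11 - 2/29) = -5 + 317/29 = 172/29 ≈ 5.9310)
(27198 + o)*(37385 + 48158) = (27198 + 172/29)*(37385 + 48158) = (788914/29)*85543 = 67486070302/29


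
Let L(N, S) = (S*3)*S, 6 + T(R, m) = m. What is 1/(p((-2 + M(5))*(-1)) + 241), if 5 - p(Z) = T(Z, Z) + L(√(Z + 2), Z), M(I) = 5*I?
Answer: -1/1312 ≈ -0.00076220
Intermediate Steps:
T(R, m) = -6 + m
L(N, S) = 3*S² (L(N, S) = (3*S)*S = 3*S²)
p(Z) = 11 - Z - 3*Z² (p(Z) = 5 - ((-6 + Z) + 3*Z²) = 5 - (-6 + Z + 3*Z²) = 5 + (6 - Z - 3*Z²) = 11 - Z - 3*Z²)
1/(p((-2 + M(5))*(-1)) + 241) = 1/((11 - (-2 + 5*5)*(-1) - 3*(-2 + 5*5)²) + 241) = 1/((11 - (-2 + 25)*(-1) - 3*(-2 + 25)²) + 241) = 1/((11 - 23*(-1) - 3*(23*(-1))²) + 241) = 1/((11 - 1*(-23) - 3*(-23)²) + 241) = 1/((11 + 23 - 3*529) + 241) = 1/((11 + 23 - 1587) + 241) = 1/(-1553 + 241) = 1/(-1312) = -1/1312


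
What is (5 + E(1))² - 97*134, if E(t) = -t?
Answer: -12982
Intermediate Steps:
(5 + E(1))² - 97*134 = (5 - 1*1)² - 97*134 = (5 - 1)² - 12998 = 4² - 12998 = 16 - 12998 = -12982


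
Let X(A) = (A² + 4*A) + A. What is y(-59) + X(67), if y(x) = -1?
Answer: 4823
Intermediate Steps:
X(A) = A² + 5*A
y(-59) + X(67) = -1 + 67*(5 + 67) = -1 + 67*72 = -1 + 4824 = 4823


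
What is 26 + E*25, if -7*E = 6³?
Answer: -5218/7 ≈ -745.43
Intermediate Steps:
E = -216/7 (E = -⅐*6³ = -⅐*216 = -216/7 ≈ -30.857)
26 + E*25 = 26 - 216/7*25 = 26 - 5400/7 = -5218/7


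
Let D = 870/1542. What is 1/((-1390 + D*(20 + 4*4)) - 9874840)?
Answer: -257/2538185890 ≈ -1.0125e-7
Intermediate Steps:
D = 145/257 (D = 870*(1/1542) = 145/257 ≈ 0.56420)
1/((-1390 + D*(20 + 4*4)) - 9874840) = 1/((-1390 + 145*(20 + 4*4)/257) - 9874840) = 1/((-1390 + 145*(20 + 16)/257) - 9874840) = 1/((-1390 + (145/257)*36) - 9874840) = 1/((-1390 + 5220/257) - 9874840) = 1/(-352010/257 - 9874840) = 1/(-2538185890/257) = -257/2538185890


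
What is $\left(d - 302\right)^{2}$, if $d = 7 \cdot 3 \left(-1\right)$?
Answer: $104329$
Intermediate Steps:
$d = -21$ ($d = 21 \left(-1\right) = -21$)
$\left(d - 302\right)^{2} = \left(-21 - 302\right)^{2} = \left(-323\right)^{2} = 104329$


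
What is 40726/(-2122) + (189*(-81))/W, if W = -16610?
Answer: -321986581/17623210 ≈ -18.271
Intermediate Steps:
40726/(-2122) + (189*(-81))/W = 40726/(-2122) + (189*(-81))/(-16610) = 40726*(-1/2122) - 15309*(-1/16610) = -20363/1061 + 15309/16610 = -321986581/17623210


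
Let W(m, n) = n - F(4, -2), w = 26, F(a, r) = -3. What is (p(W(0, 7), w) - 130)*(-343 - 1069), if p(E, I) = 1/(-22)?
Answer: 2019866/11 ≈ 1.8362e+5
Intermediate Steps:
W(m, n) = 3 + n (W(m, n) = n - 1*(-3) = n + 3 = 3 + n)
p(E, I) = -1/22
(p(W(0, 7), w) - 130)*(-343 - 1069) = (-1/22 - 130)*(-343 - 1069) = -2861/22*(-1412) = 2019866/11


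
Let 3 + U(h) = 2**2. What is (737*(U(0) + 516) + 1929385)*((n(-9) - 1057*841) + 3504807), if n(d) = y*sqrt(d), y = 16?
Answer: 6043742670180 + 110899872*I ≈ 6.0437e+12 + 1.109e+8*I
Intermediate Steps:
U(h) = 1 (U(h) = -3 + 2**2 = -3 + 4 = 1)
n(d) = 16*sqrt(d)
(737*(U(0) + 516) + 1929385)*((n(-9) - 1057*841) + 3504807) = (737*(1 + 516) + 1929385)*((16*sqrt(-9) - 1057*841) + 3504807) = (737*517 + 1929385)*((16*(3*I) - 888937) + 3504807) = (381029 + 1929385)*((48*I - 888937) + 3504807) = 2310414*((-888937 + 48*I) + 3504807) = 2310414*(2615870 + 48*I) = 6043742670180 + 110899872*I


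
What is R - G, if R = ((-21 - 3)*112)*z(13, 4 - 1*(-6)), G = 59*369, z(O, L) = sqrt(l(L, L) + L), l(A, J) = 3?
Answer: -21771 - 2688*sqrt(13) ≈ -31463.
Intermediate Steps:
z(O, L) = sqrt(3 + L)
G = 21771
R = -2688*sqrt(13) (R = ((-21 - 3)*112)*sqrt(3 + (4 - 1*(-6))) = (-24*112)*sqrt(3 + (4 + 6)) = -2688*sqrt(3 + 10) = -2688*sqrt(13) ≈ -9691.7)
R - G = -2688*sqrt(13) - 1*21771 = -2688*sqrt(13) - 21771 = -21771 - 2688*sqrt(13)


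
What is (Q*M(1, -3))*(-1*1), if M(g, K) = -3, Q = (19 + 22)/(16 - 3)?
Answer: 123/13 ≈ 9.4615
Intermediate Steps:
Q = 41/13 ≈ 3.1538
(Q*M(1, -3))*(-1*1) = ((41/13)*(-3))*(-1*1) = -123/13*(-1) = 123/13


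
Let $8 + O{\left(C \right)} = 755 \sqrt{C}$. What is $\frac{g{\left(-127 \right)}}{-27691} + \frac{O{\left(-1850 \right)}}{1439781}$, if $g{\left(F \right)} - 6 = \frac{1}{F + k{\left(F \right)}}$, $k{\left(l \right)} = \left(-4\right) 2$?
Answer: $- \frac{398229703}{1794103905195} + \frac{3775 i \sqrt{74}}{1439781} \approx -0.00022197 + 0.022555 i$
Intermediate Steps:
$O{\left(C \right)} = -8 + 755 \sqrt{C}$
$k{\left(l \right)} = -8$
$g{\left(F \right)} = 6 + \frac{1}{-8 + F}$ ($g{\left(F \right)} = 6 + \frac{1}{F - 8} = 6 + \frac{1}{-8 + F}$)
$\frac{g{\left(-127 \right)}}{-27691} + \frac{O{\left(-1850 \right)}}{1439781} = \frac{\frac{1}{-8 - 127} \left(-47 + 6 \left(-127\right)\right)}{-27691} + \frac{-8 + 755 \sqrt{-1850}}{1439781} = \frac{-47 - 762}{-135} \left(- \frac{1}{27691}\right) + \left(-8 + 755 \cdot 5 i \sqrt{74}\right) \frac{1}{1439781} = \left(- \frac{1}{135}\right) \left(-809\right) \left(- \frac{1}{27691}\right) + \left(-8 + 3775 i \sqrt{74}\right) \frac{1}{1439781} = \frac{809}{135} \left(- \frac{1}{27691}\right) - \left(\frac{8}{1439781} - \frac{3775 i \sqrt{74}}{1439781}\right) = - \frac{809}{3738285} - \left(\frac{8}{1439781} - \frac{3775 i \sqrt{74}}{1439781}\right) = - \frac{398229703}{1794103905195} + \frac{3775 i \sqrt{74}}{1439781}$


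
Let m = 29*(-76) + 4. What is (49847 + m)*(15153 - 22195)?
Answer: -335530174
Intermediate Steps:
m = -2200 (m = -2204 + 4 = -2200)
(49847 + m)*(15153 - 22195) = (49847 - 2200)*(15153 - 22195) = 47647*(-7042) = -335530174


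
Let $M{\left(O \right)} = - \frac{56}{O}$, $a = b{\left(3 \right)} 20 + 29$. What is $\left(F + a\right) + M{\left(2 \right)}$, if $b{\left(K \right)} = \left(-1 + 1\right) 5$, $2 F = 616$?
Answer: $309$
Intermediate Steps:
$F = 308$ ($F = \frac{1}{2} \cdot 616 = 308$)
$b{\left(K \right)} = 0$ ($b{\left(K \right)} = 0 \cdot 5 = 0$)
$a = 29$ ($a = 0 \cdot 20 + 29 = 0 + 29 = 29$)
$\left(F + a\right) + M{\left(2 \right)} = \left(308 + 29\right) - \frac{56}{2} = 337 - 28 = 309$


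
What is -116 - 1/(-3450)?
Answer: -400199/3450 ≈ -116.00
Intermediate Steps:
-116 - 1/(-3450) = -116 - 1*(-1/3450) = -116 + 1/3450 = -400199/3450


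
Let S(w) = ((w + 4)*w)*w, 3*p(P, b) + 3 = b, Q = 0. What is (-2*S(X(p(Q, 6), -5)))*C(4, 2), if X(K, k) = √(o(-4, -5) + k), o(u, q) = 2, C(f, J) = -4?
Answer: -96 - 24*I*√3 ≈ -96.0 - 41.569*I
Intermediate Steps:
p(P, b) = -1 + b/3
X(K, k) = √(2 + k)
S(w) = w²*(4 + w) (S(w) = ((4 + w)*w)*w = (w*(4 + w))*w = w²*(4 + w))
(-2*S(X(p(Q, 6), -5)))*C(4, 2) = -2*(√(2 - 5))²*(4 + √(2 - 5))*(-4) = -2*(√(-3))²*(4 + √(-3))*(-4) = -2*(I*√3)²*(4 + I*√3)*(-4) = -(-6)*(4 + I*√3)*(-4) = -2*(-12 - 3*I*√3)*(-4) = (24 + 6*I*√3)*(-4) = -96 - 24*I*√3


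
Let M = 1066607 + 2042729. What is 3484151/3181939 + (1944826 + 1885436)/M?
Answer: 11510528085877/4946858741252 ≈ 2.3268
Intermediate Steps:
M = 3109336
3484151/3181939 + (1944826 + 1885436)/M = 3484151/3181939 + (1944826 + 1885436)/3109336 = 3484151*(1/3181939) + 3830262*(1/3109336) = 3484151/3181939 + 1915131/1554668 = 11510528085877/4946858741252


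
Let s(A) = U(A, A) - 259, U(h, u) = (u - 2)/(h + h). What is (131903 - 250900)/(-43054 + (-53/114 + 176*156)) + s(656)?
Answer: -292646989177/1166515600 ≈ -250.87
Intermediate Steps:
U(h, u) = (-2 + u)/(2*h) (U(h, u) = (-2 + u)/((2*h)) = (-2 + u)*(1/(2*h)) = (-2 + u)/(2*h))
s(A) = -259 + (-2 + A)/(2*A) (s(A) = (-2 + A)/(2*A) - 259 = -259 + (-2 + A)/(2*A))
(131903 - 250900)/(-43054 + (-53/114 + 176*156)) + s(656) = (131903 - 250900)/(-43054 + (-53/114 + 176*156)) + (-517/2 - 1/656) = -118997/(-43054 + (-53*1/114 + 27456)) + (-517/2 - 1*1/656) = -118997/(-43054 + (-53/114 + 27456)) + (-517/2 - 1/656) = -118997/(-43054 + 3129931/114) - 169577/656 = -118997/(-1778225/114) - 169577/656 = -118997*(-114/1778225) - 169577/656 = 13565658/1778225 - 169577/656 = -292646989177/1166515600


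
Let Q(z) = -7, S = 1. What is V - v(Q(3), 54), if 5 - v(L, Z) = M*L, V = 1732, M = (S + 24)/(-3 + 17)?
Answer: 3429/2 ≈ 1714.5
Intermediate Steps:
M = 25/14 (M = (1 + 24)/(-3 + 17) = 25/14 ≈ 1.7857)
v(L, Z) = 5 - 25*L/14
V - v(Q(3), 54) = 1732 - (5 - 25/14*(-7)) = 1732 - (5 + 25/2) = 1732 - 1*35/2 = 1732 - 35/2 = 3429/2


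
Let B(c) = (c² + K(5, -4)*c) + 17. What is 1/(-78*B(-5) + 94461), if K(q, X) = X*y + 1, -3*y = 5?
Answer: 1/94175 ≈ 1.0619e-5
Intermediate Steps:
y = -5/3 (y = -⅓*5 = -5/3 ≈ -1.6667)
K(q, X) = 1 - 5*X/3 (K(q, X) = X*(-5/3) + 1 = -5*X/3 + 1 = 1 - 5*X/3)
B(c) = 17 + c² + 23*c/3 (B(c) = (c² + (1 - 5/3*(-4))*c) + 17 = (c² + (1 + 20/3)*c) + 17 = (c² + 23*c/3) + 17 = 17 + c² + 23*c/3)
1/(-78*B(-5) + 94461) = 1/(-78*(17 + (-5)² + (23/3)*(-5)) + 94461) = 1/(-78*(17 + 25 - 115/3) + 94461) = 1/(-78*11/3 + 94461) = 1/(-286 + 94461) = 1/94175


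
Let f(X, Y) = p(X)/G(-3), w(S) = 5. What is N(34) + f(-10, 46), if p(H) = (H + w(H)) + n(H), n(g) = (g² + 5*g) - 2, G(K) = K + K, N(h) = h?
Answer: 161/6 ≈ 26.833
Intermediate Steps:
G(K) = 2*K
n(g) = -2 + g² + 5*g
p(H) = 3 + H² + 6*H (p(H) = (H + 5) + (-2 + H² + 5*H) = (5 + H) + (-2 + H² + 5*H) = 3 + H² + 6*H)
f(X, Y) = -½ - X - X²/6 (f(X, Y) = (3 + X² + 6*X)/((2*(-3))) = (3 + X² + 6*X)/(-6) = (3 + X² + 6*X)*(-⅙) = -½ - X - X²/6)
N(34) + f(-10, 46) = 34 + (-½ - 1*(-10) - ⅙*(-10)²) = 34 + (-½ + 10 - ⅙*100) = 34 + (-½ + 10 - 50/3) = 34 - 43/6 = 161/6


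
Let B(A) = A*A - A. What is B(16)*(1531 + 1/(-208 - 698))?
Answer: 55483400/151 ≈ 3.6744e+5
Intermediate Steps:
B(A) = A² - A
B(16)*(1531 + 1/(-208 - 698)) = (16*(-1 + 16))*(1531 + 1/(-208 - 698)) = (16*15)*(1531 + 1/(-906)) = 240*(1531 - 1/906) = 240*(1387085/906) = 55483400/151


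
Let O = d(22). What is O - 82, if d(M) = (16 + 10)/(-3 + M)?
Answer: -1532/19 ≈ -80.632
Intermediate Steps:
d(M) = 26/(-3 + M)
O = 26/19 (O = 26/(-3 + 22) = 26/19 ≈ 1.3684)
O - 82 = 26/19 - 82 = -1532/19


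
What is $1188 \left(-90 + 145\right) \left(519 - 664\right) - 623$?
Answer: $-9474923$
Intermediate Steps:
$1188 \left(-90 + 145\right) \left(519 - 664\right) - 623 = 1188 \cdot 55 \left(-145\right) - 623 = 1188 \left(-7975\right) - 623 = -9474300 - 623 = -9474923$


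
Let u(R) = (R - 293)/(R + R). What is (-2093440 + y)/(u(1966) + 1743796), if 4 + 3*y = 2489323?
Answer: -4968738644/6856607545 ≈ -0.72466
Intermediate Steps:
y = 829773 (y = -4/3 + (1/3)*2489323 = -4/3 + 2489323/3 = 829773)
u(R) = (-293 + R)/(2*R) (u(R) = (-293 + R)/((2*R)) = (-293 + R)*(1/(2*R)) = (-293 + R)/(2*R))
(-2093440 + y)/(u(1966) + 1743796) = (-2093440 + 829773)/((1/2)*(-293 + 1966)/1966 + 1743796) = -1263667/((1/2)*(1/1966)*1673 + 1743796) = -1263667/(1673/3932 + 1743796) = -1263667/6856607545/3932 = -1263667*3932/6856607545 = -4968738644/6856607545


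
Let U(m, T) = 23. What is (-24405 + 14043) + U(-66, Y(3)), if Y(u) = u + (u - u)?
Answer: -10339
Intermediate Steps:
Y(u) = u (Y(u) = u + 0 = u)
(-24405 + 14043) + U(-66, Y(3)) = (-24405 + 14043) + 23 = -10362 + 23 = -10339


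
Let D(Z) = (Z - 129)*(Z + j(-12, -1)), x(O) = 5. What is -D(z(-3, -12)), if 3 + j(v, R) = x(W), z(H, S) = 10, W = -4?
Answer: 1428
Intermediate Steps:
j(v, R) = 2 (j(v, R) = -3 + 5 = 2)
D(Z) = (-129 + Z)*(2 + Z) (D(Z) = (Z - 129)*(Z + 2) = (-129 + Z)*(2 + Z))
-D(z(-3, -12)) = -(-258 + 10² - 127*10) = -(-258 + 100 - 1270) = -1*(-1428) = 1428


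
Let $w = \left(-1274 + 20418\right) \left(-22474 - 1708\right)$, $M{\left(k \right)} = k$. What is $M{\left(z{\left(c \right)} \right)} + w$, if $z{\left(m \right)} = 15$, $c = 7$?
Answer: $-462940193$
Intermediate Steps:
$w = -462940208$ ($w = 19144 \left(-24182\right) = -462940208$)
$M{\left(z{\left(c \right)} \right)} + w = 15 - 462940208 = -462940193$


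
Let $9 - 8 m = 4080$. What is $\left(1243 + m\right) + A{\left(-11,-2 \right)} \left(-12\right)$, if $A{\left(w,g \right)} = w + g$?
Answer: $\frac{7121}{8} \approx 890.13$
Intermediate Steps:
$m = - \frac{4071}{8}$ ($m = \frac{9}{8} - 510 = - \frac{4071}{8} \approx -508.88$)
$A{\left(w,g \right)} = g + w$
$\left(1243 + m\right) + A{\left(-11,-2 \right)} \left(-12\right) = \left(1243 - \frac{4071}{8}\right) + \left(-2 - 11\right) \left(-12\right) = \frac{5873}{8} - -156 = \frac{5873}{8} + 156 = \frac{7121}{8}$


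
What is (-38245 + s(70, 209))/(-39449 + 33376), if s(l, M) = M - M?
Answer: 38245/6073 ≈ 6.2975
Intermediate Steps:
s(l, M) = 0
(-38245 + s(70, 209))/(-39449 + 33376) = (-38245 + 0)/(-39449 + 33376) = -38245/(-6073) = -38245*(-1/6073) = 38245/6073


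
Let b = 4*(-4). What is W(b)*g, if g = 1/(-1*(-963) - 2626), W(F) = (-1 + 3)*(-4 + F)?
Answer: 40/1663 ≈ 0.024053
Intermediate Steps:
b = -16
W(F) = -8 + 2*F (W(F) = 2*(-4 + F) = -8 + 2*F)
g = -1/1663 (g = 1/(963 - 2626) = 1/(-1663) = -1/1663 ≈ -0.00060132)
W(b)*g = (-8 + 2*(-16))*(-1/1663) = (-8 - 32)*(-1/1663) = -40*(-1/1663) = 40/1663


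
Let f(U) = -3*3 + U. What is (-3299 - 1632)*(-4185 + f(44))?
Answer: 20463650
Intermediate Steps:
f(U) = -9 + U
(-3299 - 1632)*(-4185 + f(44)) = (-3299 - 1632)*(-4185 + (-9 + 44)) = -4931*(-4185 + 35) = -4931*(-4150) = 20463650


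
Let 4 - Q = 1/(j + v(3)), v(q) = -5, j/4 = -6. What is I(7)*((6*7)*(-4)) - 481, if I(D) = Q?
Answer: -33605/29 ≈ -1158.8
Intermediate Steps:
j = -24 (j = 4*(-6) = -24)
Q = 117/29 (Q = 4 - 1/(-24 - 5) = 4 - 1/(-29) = 4 - 1*(-1/29) = 4 + 1/29 = 117/29 ≈ 4.0345)
I(D) = 117/29
I(7)*((6*7)*(-4)) - 481 = 117*((6*7)*(-4))/29 - 481 = 117*(42*(-4))/29 - 481 = (117/29)*(-168) - 481 = -19656/29 - 481 = -33605/29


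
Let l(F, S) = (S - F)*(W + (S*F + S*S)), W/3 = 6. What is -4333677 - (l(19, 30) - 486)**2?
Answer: -256571601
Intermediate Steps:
W = 18 (W = 3*6 = 18)
l(F, S) = (S - F)*(18 + S**2 + F*S) (l(F, S) = (S - F)*(18 + (S*F + S*S)) = (S - F)*(18 + (F*S + S**2)) = (S - F)*(18 + (S**2 + F*S)) = (S - F)*(18 + S**2 + F*S))
-4333677 - (l(19, 30) - 486)**2 = -4333677 - ((30**3 - 18*19 + 18*30 - 1*30*19**2) - 486)**2 = -4333677 - ((27000 - 342 + 540 - 1*30*361) - 486)**2 = -4333677 - ((27000 - 342 + 540 - 10830) - 486)**2 = -4333677 - (16368 - 486)**2 = -4333677 - 1*15882**2 = -4333677 - 1*252237924 = -4333677 - 252237924 = -256571601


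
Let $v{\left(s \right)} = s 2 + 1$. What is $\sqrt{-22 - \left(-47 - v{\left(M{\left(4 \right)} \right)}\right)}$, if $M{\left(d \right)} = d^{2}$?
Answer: $\sqrt{58} \approx 7.6158$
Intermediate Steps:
$v{\left(s \right)} = 1 + 2 s$ ($v{\left(s \right)} = 2 s + 1 = 1 + 2 s$)
$\sqrt{-22 - \left(-47 - v{\left(M{\left(4 \right)} \right)}\right)} = \sqrt{-22 + \left(\left(123 + \left(1 + 2 \cdot 4^{2}\right)\right) - 76\right)} = \sqrt{-22 + \left(\left(123 + \left(1 + 2 \cdot 16\right)\right) - 76\right)} = \sqrt{-22 + \left(\left(123 + \left(1 + 32\right)\right) - 76\right)} = \sqrt{-22 + \left(\left(123 + 33\right) - 76\right)} = \sqrt{-22 + \left(156 - 76\right)} = \sqrt{-22 + 80} = \sqrt{58}$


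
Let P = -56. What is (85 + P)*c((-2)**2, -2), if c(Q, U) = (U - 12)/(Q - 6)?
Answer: 203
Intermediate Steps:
c(Q, U) = (-12 + U)/(-6 + Q)
(85 + P)*c((-2)**2, -2) = (85 - 56)*((-12 - 2)/(-6 + (-2)**2)) = 29*(-14/(-6 + 4)) = 29*(-14/(-2)) = 29*(-1/2*(-14)) = 29*7 = 203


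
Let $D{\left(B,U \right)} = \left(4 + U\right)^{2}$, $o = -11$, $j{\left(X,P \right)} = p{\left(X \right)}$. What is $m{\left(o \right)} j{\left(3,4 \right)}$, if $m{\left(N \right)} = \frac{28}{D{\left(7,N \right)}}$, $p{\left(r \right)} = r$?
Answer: $\frac{12}{7} \approx 1.7143$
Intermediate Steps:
$j{\left(X,P \right)} = X$
$m{\left(N \right)} = \frac{28}{\left(4 + N\right)^{2}}$
$m{\left(o \right)} j{\left(3,4 \right)} = \frac{28}{\left(4 - 11\right)^{2}} \cdot 3 = \frac{28}{49} \cdot 3 = 28 \cdot \frac{1}{49} \cdot 3 = \frac{4}{7} \cdot 3 = \frac{12}{7}$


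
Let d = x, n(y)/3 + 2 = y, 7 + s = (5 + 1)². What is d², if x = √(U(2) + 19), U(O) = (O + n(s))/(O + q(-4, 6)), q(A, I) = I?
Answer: 235/8 ≈ 29.375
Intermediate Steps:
s = 29 (s = -7 + (5 + 1)² = -7 + 6² = -7 + 36 = 29)
n(y) = -6 + 3*y
U(O) = (81 + O)/(6 + O) (U(O) = (O + (-6 + 3*29))/(O + 6) = (O + (-6 + 87))/(6 + O) = (O + 81)/(6 + O) = (81 + O)/(6 + O))
x = √470/4 (x = √((81 + 2)/(6 + 2) + 19) = √(83/8 + 19) = √(235/8) = √470/4 ≈ 5.4199)
d = √470/4 ≈ 5.4199
d² = (√470/4)² = 235/8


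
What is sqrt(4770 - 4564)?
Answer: sqrt(206) ≈ 14.353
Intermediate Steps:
sqrt(4770 - 4564) = sqrt(206)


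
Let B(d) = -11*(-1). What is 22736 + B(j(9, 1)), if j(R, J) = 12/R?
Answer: 22747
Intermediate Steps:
B(d) = 11
22736 + B(j(9, 1)) = 22736 + 11 = 22747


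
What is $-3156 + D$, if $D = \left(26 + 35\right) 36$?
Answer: $-960$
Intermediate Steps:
$D = 2196$ ($D = 61 \cdot 36 = 2196$)
$-3156 + D = -3156 + 2196 = -960$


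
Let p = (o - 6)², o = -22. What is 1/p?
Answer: 1/784 ≈ 0.0012755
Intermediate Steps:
p = 784 (p = (-22 - 6)² = (-28)² = 784)
1/p = 1/784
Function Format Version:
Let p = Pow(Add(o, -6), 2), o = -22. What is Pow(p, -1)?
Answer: Rational(1, 784) ≈ 0.0012755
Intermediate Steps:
p = 784 (p = Pow(Add(-22, -6), 2) = Pow(-28, 2) = 784)
Pow(p, -1) = Pow(784, -1) = Rational(1, 784)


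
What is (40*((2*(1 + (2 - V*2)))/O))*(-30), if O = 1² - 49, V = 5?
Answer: -350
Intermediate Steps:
O = -48 (O = 1 - 49 = -48)
(40*((2*(1 + (2 - V*2)))/O))*(-30) = (40*((2*(1 + (2 - 5*2)))/(-48)))*(-30) = (40*((2*(1 + (2 - 1*10)))*(-1/48)))*(-30) = (40*((2*(1 + (2 - 10)))*(-1/48)))*(-30) = (40*((2*(1 - 8))*(-1/48)))*(-30) = (40*((2*(-7))*(-1/48)))*(-30) = (40*(-14*(-1/48)))*(-30) = (40*(7/24))*(-30) = (35/3)*(-30) = -350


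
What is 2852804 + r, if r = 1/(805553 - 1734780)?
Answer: 2650902502507/929227 ≈ 2.8528e+6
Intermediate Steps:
r = -1/929227 (r = 1/(-929227) = -1/929227 ≈ -1.0762e-6)
2852804 + r = 2852804 - 1/929227 = 2650902502507/929227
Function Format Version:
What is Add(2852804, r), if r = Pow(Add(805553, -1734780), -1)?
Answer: Rational(2650902502507, 929227) ≈ 2.8528e+6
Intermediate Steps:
r = Rational(-1, 929227) (r = Pow(-929227, -1) = Rational(-1, 929227) ≈ -1.0762e-6)
Add(2852804, r) = Add(2852804, Rational(-1, 929227)) = Rational(2650902502507, 929227)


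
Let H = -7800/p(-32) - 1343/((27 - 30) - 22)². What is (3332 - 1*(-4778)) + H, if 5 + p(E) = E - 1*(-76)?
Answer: 4942407/625 ≈ 7907.9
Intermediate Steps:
p(E) = 71 + E (p(E) = -5 + (E - 1*(-76)) = -5 + (E + 76) = -5 + (76 + E) = 71 + E)
H = -126343/625 (H = -7800/(71 - 32) - 1343/((27 - 30) - 22)² = -7800/39 - 1343/(-3 - 22)² = -7800*1/39 - 1343/((-25)²) = -200 - 1343/625 = -126343/625 ≈ -202.15)
(3332 - 1*(-4778)) + H = (3332 - 1*(-4778)) - 126343/625 = (3332 + 4778) - 126343/625 = 8110 - 126343/625 = 4942407/625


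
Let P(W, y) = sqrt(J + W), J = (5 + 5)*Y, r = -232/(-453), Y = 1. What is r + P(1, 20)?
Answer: 232/453 + sqrt(11) ≈ 3.8288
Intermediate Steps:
r = 232/453 (r = -232*(-1/453) = 232/453 ≈ 0.51214)
J = 10 (J = (5 + 5)*1 = 10*1 = 10)
P(W, y) = sqrt(10 + W)
r + P(1, 20) = 232/453 + sqrt(10 + 1) = 232/453 + sqrt(11)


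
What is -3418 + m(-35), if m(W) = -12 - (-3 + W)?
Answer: -3392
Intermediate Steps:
m(W) = -9 - W (m(W) = -12 + (3 - W) = -9 - W)
-3418 + m(-35) = -3418 + (-9 - 1*(-35)) = -3418 + (-9 + 35) = -3418 + 26 = -3392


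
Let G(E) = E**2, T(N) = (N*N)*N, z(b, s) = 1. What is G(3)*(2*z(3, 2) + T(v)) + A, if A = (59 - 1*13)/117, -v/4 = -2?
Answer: 541288/117 ≈ 4626.4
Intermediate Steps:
v = 8 (v = -4*(-2) = 8)
T(N) = N**3 (T(N) = N**2*N = N**3)
A = 46/117 (A = (59 - 13)*(1/117) = 46*(1/117) = 46/117 ≈ 0.39316)
G(3)*(2*z(3, 2) + T(v)) + A = 3**2*(2*1 + 8**3) + 46/117 = 9*(2 + 512) + 46/117 = 9*514 + 46/117 = 4626 + 46/117 = 541288/117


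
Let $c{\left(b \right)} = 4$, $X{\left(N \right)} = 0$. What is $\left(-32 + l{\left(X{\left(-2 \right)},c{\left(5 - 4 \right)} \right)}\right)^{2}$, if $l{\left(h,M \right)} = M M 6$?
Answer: $4096$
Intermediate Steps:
$l{\left(h,M \right)} = 6 M^{2}$ ($l{\left(h,M \right)} = M^{2} \cdot 6 = 6 M^{2}$)
$\left(-32 + l{\left(X{\left(-2 \right)},c{\left(5 - 4 \right)} \right)}\right)^{2} = \left(-32 + 6 \cdot 4^{2}\right)^{2} = \left(-32 + 6 \cdot 16\right)^{2} = \left(-32 + 96\right)^{2} = 64^{2} = 4096$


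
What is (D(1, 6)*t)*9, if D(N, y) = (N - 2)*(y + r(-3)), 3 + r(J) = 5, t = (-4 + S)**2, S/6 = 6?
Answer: -73728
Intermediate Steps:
S = 36 (S = 6*6 = 36)
t = 1024 (t = (-4 + 36)**2 = 32**2 = 1024)
r(J) = 2 (r(J) = -3 + 5 = 2)
D(N, y) = (-2 + N)*(2 + y) (D(N, y) = (N - 2)*(y + 2) = (-2 + N)*(2 + y))
(D(1, 6)*t)*9 = ((-4 - 2*6 + 2*1 + 1*6)*1024)*9 = ((-4 - 12 + 2 + 6)*1024)*9 = -8*1024*9 = -8192*9 = -73728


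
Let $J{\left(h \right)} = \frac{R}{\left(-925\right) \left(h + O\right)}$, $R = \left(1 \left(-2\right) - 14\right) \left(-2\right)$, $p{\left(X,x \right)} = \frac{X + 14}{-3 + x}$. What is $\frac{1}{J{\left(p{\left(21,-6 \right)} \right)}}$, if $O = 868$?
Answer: $- \frac{7193725}{288} \approx -24978.0$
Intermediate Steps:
$p{\left(X,x \right)} = \frac{14 + X}{-3 + x}$
$R = 32$ ($R = \left(-2 - 14\right) \left(-2\right) = \left(-16\right) \left(-2\right) = 32$)
$J{\left(h \right)} = \frac{32}{-802900 - 925 h}$ ($J{\left(h \right)} = \frac{32}{\left(-925\right) \left(h + 868\right)} = \frac{32}{\left(-925\right) \left(868 + h\right)} = \frac{32}{-802900 - 925 h}$)
$\frac{1}{J{\left(p{\left(21,-6 \right)} \right)}} = \frac{1}{\left(-32\right) \frac{1}{802900 + 925 \frac{14 + 21}{-3 - 6}}} = \frac{1}{\left(-32\right) \frac{1}{802900 + 925 \frac{1}{-9} \cdot 35}} = \frac{1}{\left(-32\right) \frac{1}{802900 + 925 \left(\left(- \frac{1}{9}\right) 35\right)}} = \frac{1}{\left(-32\right) \frac{1}{802900 + 925 \left(- \frac{35}{9}\right)}} = \frac{1}{\left(-32\right) \frac{1}{802900 - \frac{32375}{9}}} = \frac{1}{\left(-32\right) \frac{1}{\frac{7193725}{9}}} = \frac{1}{\left(-32\right) \frac{9}{7193725}} = \frac{1}{- \frac{288}{7193725}} = - \frac{7193725}{288}$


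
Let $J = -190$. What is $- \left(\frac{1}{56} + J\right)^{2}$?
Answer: $- \frac{113188321}{3136} \approx -36093.0$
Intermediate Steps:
$- \left(\frac{1}{56} + J\right)^{2} = - \left(\frac{1}{56} - 190\right)^{2} = - \left(- \frac{10639}{56}\right)^{2} = \left(-1\right) \frac{113188321}{3136} = - \frac{113188321}{3136}$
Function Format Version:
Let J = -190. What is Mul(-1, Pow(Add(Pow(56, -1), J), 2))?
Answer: Rational(-113188321, 3136) ≈ -36093.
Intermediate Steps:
Mul(-1, Pow(Add(Pow(56, -1), J), 2)) = Mul(-1, Pow(Add(Pow(56, -1), -190), 2)) = Mul(-1, Pow(Add(Rational(1, 56), -190), 2)) = Mul(-1, Pow(Rational(-10639, 56), 2)) = Mul(-1, Rational(113188321, 3136)) = Rational(-113188321, 3136)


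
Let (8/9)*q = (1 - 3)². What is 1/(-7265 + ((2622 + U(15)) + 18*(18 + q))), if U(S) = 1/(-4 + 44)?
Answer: -40/169519 ≈ -0.00023596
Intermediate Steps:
U(S) = 1/40
q = 9/2 (q = 9*(1 - 3)²/8 = (9/8)*(-2)² = (9/8)*4 = 9/2 ≈ 4.5000)
1/(-7265 + ((2622 + U(15)) + 18*(18 + q))) = 1/(-7265 + ((2622 + 1/40) + 18*(18 + 9/2))) = 1/(-7265 + (104881/40 + 18*(45/2))) = 1/(-7265 + (104881/40 + 405)) = 1/(-7265 + 121081/40) = 1/(-169519/40) = -40/169519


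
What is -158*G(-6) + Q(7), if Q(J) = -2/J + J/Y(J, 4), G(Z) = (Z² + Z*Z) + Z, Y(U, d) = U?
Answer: -72991/7 ≈ -10427.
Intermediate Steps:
G(Z) = Z + 2*Z² (G(Z) = (Z² + Z²) + Z = 2*Z² + Z = Z + 2*Z²)
Q(J) = 1 - 2/J (Q(J) = -2/J + J/J = -2/J + 1 = 1 - 2/J)
-158*G(-6) + Q(7) = -(-948)*(1 + 2*(-6)) + (-2 + 7)/7 = -(-948)*(1 - 12) + (⅐)*5 = -(-948)*(-11) + 5/7 = -158*66 + 5/7 = -10428 + 5/7 = -72991/7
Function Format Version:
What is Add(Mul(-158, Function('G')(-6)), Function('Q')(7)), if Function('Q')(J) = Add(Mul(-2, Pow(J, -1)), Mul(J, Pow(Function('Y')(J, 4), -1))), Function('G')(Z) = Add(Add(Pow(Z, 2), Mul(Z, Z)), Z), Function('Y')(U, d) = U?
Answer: Rational(-72991, 7) ≈ -10427.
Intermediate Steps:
Function('G')(Z) = Add(Z, Mul(2, Pow(Z, 2))) (Function('G')(Z) = Add(Add(Pow(Z, 2), Pow(Z, 2)), Z) = Add(Mul(2, Pow(Z, 2)), Z) = Add(Z, Mul(2, Pow(Z, 2))))
Function('Q')(J) = Add(1, Mul(-2, Pow(J, -1))) (Function('Q')(J) = Add(Mul(-2, Pow(J, -1)), Mul(J, Pow(J, -1))) = Add(Mul(-2, Pow(J, -1)), 1) = Add(1, Mul(-2, Pow(J, -1))))
Add(Mul(-158, Function('G')(-6)), Function('Q')(7)) = Add(Mul(-158, Mul(-6, Add(1, Mul(2, -6)))), Mul(Pow(7, -1), Add(-2, 7))) = Add(Mul(-158, Mul(-6, Add(1, -12))), Mul(Rational(1, 7), 5)) = Add(Mul(-158, Mul(-6, -11)), Rational(5, 7)) = Add(Mul(-158, 66), Rational(5, 7)) = Add(-10428, Rational(5, 7)) = Rational(-72991, 7)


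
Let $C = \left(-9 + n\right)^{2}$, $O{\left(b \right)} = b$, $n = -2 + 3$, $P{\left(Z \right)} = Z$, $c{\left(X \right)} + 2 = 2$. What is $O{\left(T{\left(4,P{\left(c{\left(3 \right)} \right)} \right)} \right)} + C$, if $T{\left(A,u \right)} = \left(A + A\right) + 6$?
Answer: $78$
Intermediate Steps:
$c{\left(X \right)} = 0$ ($c{\left(X \right)} = -2 + 2 = 0$)
$n = 1$
$T{\left(A,u \right)} = 6 + 2 A$ ($T{\left(A,u \right)} = 2 A + 6 = 6 + 2 A$)
$C = 64$ ($C = \left(-9 + 1\right)^{2} = \left(-8\right)^{2} = 64$)
$O{\left(T{\left(4,P{\left(c{\left(3 \right)} \right)} \right)} \right)} + C = \left(6 + 2 \cdot 4\right) + 64 = \left(6 + 8\right) + 64 = 14 + 64 = 78$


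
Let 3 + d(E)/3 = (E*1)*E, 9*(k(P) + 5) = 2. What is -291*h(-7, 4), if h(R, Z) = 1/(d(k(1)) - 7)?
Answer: -7857/1417 ≈ -5.5448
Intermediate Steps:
k(P) = -43/9 (k(P) = -5 + (⅑)*2 = -5 + 2/9 = -43/9)
d(E) = -9 + 3*E² (d(E) = -9 + 3*((E*1)*E) = -9 + 3*(E*E) = -9 + 3*E²)
h(R, Z) = 27/1417 (h(R, Z) = 1/((-9 + 3*(-43/9)²) - 7) = 1/((-9 + 3*(1849/81)) - 7) = 1/((-9 + 1849/27) - 7) = 1/(1606/27 - 7) = 1/(1417/27) = 27/1417)
-291*h(-7, 4) = -291*27/1417 = -7857/1417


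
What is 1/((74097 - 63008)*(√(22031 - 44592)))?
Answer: -I*√22561/250178929 ≈ -6.0038e-7*I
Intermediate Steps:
1/((74097 - 63008)*(√(22031 - 44592))) = 1/(11089*(√(-22561))) = 1/(11089*((I*√22561))) = (-I*√22561/22561)/11089 = -I*√22561/250178929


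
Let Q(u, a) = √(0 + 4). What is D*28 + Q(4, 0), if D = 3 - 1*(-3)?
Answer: 170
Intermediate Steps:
D = 6 (D = 3 + 3 = 6)
Q(u, a) = 2 (Q(u, a) = √4 = 2)
D*28 + Q(4, 0) = 6*28 + 2 = 168 + 2 = 170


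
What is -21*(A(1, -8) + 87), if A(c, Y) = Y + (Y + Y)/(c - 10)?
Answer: -5089/3 ≈ -1696.3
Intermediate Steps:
A(c, Y) = Y + 2*Y/(-10 + c) (A(c, Y) = Y + (2*Y)/(-10 + c) = Y + 2*Y/(-10 + c))
-21*(A(1, -8) + 87) = -21*(-8*(-8 + 1)/(-10 + 1) + 87) = -21*(-8*(-7)/(-9) + 87) = -21*(-8*(-1/9)*(-7) + 87) = -21*(-56/9 + 87) = -21*727/9 = -5089/3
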